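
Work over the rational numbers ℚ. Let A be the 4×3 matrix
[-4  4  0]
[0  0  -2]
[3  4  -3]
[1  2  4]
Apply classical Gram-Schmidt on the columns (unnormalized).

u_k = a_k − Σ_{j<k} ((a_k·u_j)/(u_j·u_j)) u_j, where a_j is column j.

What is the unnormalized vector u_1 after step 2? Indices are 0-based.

Step 1: u_0 = a_0 = (-4, 0, 3, 1).
Step 2: u_1 = a_1 − (-1/13)·u_0 = (48/13, 0, 55/13, 27/13).

u_1 = (48/13, 0, 55/13, 27/13)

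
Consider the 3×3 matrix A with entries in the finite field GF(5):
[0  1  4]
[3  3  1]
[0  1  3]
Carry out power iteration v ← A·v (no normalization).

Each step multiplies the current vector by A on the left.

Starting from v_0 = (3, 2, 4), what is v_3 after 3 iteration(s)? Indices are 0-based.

v_0 = (3, 2, 4).
v_1 = A·v_0 = (3, 4, 4).
v_2 = A·v_1 = (0, 0, 1).
v_3 = A·v_2 = (4, 1, 3).

v_3 = (4, 1, 3)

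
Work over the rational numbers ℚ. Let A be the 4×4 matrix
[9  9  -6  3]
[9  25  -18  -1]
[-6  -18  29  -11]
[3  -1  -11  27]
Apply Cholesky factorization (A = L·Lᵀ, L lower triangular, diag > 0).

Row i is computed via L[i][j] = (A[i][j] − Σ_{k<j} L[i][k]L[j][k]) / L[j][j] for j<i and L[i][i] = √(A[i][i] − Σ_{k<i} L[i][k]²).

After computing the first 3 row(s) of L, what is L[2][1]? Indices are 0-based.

L[2][1] = -3

Step 1: L[0][0] = √(9) = 3.
  L[1][0] = (9) / L[0][0] = 3.
Step 2: L[1][1] = √(16) = 4.
  L[2][0] = (-6) / L[0][0] = -2.
  L[2][1] = (-12) / L[1][1] = -3.
Step 3: L[2][2] = √(16) = 4.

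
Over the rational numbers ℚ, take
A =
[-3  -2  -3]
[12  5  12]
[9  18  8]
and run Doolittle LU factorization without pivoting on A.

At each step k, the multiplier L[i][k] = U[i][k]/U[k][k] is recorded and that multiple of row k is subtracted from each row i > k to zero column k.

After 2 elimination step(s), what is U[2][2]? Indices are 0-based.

U[2][2] = -1

k=0: U[0][0]=-3
  eliminate (1,0): mult=-4, new row 1: (0, -3, 0); set L[1][0]=-4
  eliminate (2,0): mult=-3, new row 2: (0, 12, -1); set L[2][0]=-3
k=1: U[1][1]=-3
  eliminate (2,1): mult=-4, new row 2: (0, 0, -1); set L[2][1]=-4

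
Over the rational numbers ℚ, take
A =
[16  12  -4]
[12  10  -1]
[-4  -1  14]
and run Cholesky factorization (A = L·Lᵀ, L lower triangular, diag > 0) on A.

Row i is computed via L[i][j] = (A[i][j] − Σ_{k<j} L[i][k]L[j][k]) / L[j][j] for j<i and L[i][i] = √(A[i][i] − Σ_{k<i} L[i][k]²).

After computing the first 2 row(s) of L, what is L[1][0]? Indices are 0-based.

Step 1: L[0][0] = √(16) = 4.
  L[1][0] = (12) / L[0][0] = 3.
Step 2: L[1][1] = √(1) = 1.

L[1][0] = 3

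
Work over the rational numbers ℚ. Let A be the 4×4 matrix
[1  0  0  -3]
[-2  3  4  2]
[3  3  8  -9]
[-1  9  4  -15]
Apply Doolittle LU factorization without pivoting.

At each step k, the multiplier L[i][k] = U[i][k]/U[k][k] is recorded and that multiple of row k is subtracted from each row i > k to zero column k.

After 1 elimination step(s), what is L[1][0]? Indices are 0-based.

k=0: U[0][0]=1
  eliminate (1,0): mult=-2, new row 1: (0, 3, 4, -4); set L[1][0]=-2
  eliminate (2,0): mult=3, new row 2: (0, 3, 8, 0); set L[2][0]=3
  eliminate (3,0): mult=-1, new row 3: (0, 9, 4, -18); set L[3][0]=-1

L[1][0] = -2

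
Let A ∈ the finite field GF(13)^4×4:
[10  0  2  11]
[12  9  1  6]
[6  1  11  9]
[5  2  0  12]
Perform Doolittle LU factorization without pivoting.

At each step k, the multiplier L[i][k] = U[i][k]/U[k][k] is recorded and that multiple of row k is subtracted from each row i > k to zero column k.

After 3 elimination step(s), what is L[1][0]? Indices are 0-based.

Step 1: pivot at (0,0) is 10.
  row1 ← row1 − (9)·row0  ⇒  L[1][0]=9, U row1=(0, 9, 9, 11)
  row2 ← row2 − (11)·row0  ⇒  L[2][0]=11, U row2=(0, 1, 2, 5)
  row3 ← row3 − (7)·row0  ⇒  L[3][0]=7, U row3=(0, 2, 12, 0)
Step 2: pivot at (1,1) is 9.
  row2 ← row2 − (3)·row1  ⇒  L[2][1]=3, U row2=(0, 0, 1, 11)
  row3 ← row3 − (6)·row1  ⇒  L[3][1]=6, U row3=(0, 0, 10, 12)
Step 3: pivot at (2,2) is 1.
  row3 ← row3 − (10)·row2  ⇒  L[3][2]=10, U row3=(0, 0, 0, 6)

L[1][0] = 9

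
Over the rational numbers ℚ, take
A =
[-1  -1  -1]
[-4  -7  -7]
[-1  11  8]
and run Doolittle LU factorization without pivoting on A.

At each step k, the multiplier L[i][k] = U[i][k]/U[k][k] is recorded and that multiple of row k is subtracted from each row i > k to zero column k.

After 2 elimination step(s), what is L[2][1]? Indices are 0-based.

Step 1: pivot at (0,0) is -1.
  row1 ← row1 − (4)·row0  ⇒  L[1][0]=4, U row1=(0, -3, -3)
  row2 ← row2 − (1)·row0  ⇒  L[2][0]=1, U row2=(0, 12, 9)
Step 2: pivot at (1,1) is -3.
  row2 ← row2 − (-4)·row1  ⇒  L[2][1]=-4, U row2=(0, 0, -3)

L[2][1] = -4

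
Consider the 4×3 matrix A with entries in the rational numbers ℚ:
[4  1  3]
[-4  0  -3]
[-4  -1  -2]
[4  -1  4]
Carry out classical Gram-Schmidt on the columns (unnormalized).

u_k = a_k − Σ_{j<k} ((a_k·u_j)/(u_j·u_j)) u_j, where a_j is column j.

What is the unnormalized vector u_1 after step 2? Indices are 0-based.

u_1 = (3/4, 1/4, -3/4, -5/4)

Step 1: u_0 = a_0 = (4, -4, -4, 4).
Step 2: u_1 = a_1 − (1/16)·u_0 = (3/4, 1/4, -3/4, -5/4).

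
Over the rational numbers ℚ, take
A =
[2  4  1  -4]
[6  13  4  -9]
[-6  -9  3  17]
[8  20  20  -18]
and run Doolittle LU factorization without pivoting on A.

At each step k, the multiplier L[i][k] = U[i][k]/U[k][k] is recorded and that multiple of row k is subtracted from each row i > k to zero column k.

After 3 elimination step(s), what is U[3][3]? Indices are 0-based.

[col 0] pivot 2
  R1 -= 3*R0 → (0, 1, 1, 3)  (L[1][0] := 3)
  R2 -= -3*R0 → (0, 3, 6, 5)  (L[2][0] := -3)
  R3 -= 4*R0 → (0, 4, 16, -2)  (L[3][0] := 4)
[col 1] pivot 1
  R2 -= 3*R1 → (0, 0, 3, -4)  (L[2][1] := 3)
  R3 -= 4*R1 → (0, 0, 12, -14)  (L[3][1] := 4)
[col 2] pivot 3
  R3 -= 4*R2 → (0, 0, 0, 2)  (L[3][2] := 4)

U[3][3] = 2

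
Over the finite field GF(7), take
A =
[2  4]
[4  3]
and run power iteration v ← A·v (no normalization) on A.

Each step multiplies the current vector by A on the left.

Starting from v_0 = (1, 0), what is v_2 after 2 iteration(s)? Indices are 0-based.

v_2 = (6, 6)

v_0 = (1, 0).
v_1 = A·v_0 = (2, 4).
v_2 = A·v_1 = (6, 6).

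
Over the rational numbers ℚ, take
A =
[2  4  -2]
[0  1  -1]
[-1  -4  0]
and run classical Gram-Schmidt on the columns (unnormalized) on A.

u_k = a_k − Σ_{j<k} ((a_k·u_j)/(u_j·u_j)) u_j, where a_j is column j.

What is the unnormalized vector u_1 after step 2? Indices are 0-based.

u_1 = (-4/5, 1, -8/5)

Step 1: u_0 = a_0 = (2, 0, -1).
Step 2: u_1 = a_1 − (12/5)·u_0 = (-4/5, 1, -8/5).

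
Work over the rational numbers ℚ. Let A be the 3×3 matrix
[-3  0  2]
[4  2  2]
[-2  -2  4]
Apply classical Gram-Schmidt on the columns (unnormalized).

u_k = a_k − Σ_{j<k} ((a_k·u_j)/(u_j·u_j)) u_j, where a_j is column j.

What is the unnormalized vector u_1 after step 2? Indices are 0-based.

Step 1: u_0 = a_0 = (-3, 4, -2).
Step 2: u_1 = a_1 − (12/29)·u_0 = (36/29, 10/29, -34/29).

u_1 = (36/29, 10/29, -34/29)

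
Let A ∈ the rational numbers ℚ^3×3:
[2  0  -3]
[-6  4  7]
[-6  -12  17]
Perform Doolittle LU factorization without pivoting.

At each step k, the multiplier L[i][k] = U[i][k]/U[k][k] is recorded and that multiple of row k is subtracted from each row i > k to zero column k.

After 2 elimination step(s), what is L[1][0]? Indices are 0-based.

[col 0] pivot 2
  R1 -= -3*R0 → (0, 4, -2)  (L[1][0] := -3)
  R2 -= -3*R0 → (0, -12, 8)  (L[2][0] := -3)
[col 1] pivot 4
  R2 -= -3*R1 → (0, 0, 2)  (L[2][1] := -3)

L[1][0] = -3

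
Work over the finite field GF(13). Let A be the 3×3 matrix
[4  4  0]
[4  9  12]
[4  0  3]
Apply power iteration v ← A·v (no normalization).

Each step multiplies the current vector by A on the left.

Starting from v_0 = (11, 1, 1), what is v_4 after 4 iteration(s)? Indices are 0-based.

v_0 = (11, 1, 1).
v_1 = A·v_0 = (9, 0, 8).
v_2 = A·v_1 = (10, 2, 8).
v_3 = A·v_2 = (9, 11, 12).
v_4 = A·v_3 = (2, 6, 7).

v_4 = (2, 6, 7)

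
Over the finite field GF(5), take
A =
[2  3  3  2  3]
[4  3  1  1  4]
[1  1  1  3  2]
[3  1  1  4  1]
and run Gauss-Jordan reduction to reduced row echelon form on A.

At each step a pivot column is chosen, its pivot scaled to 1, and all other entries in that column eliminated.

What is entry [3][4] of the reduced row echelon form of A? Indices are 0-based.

M[3][4] = 4

step 1: normalize row 0 (÷2) = (1, 4, 4, 1, 4)
  row 1: subtract 4×row0 = (0, 2, 0, 2, 3)
  row 2: subtract 1×row0 = (0, 2, 2, 2, 3)
  row 3: subtract 3×row0 = (0, 4, 4, 1, 4)
step 2: normalize row 1 (÷2) = (0, 1, 0, 1, 4)
  row 0: subtract 4×row1 = (1, 0, 4, 2, 3)
  row 2: subtract 2×row1 = (0, 0, 2, 0, 0)
  row 3: subtract 4×row1 = (0, 0, 4, 2, 3)
step 3: normalize row 2 (÷2) = (0, 0, 1, 0, 0)
  row 0: subtract 4×row2 = (1, 0, 0, 2, 3)
  row 3: subtract 4×row2 = (0, 0, 0, 2, 3)
step 4: normalize row 3 (÷2) = (0, 0, 0, 1, 4)
  row 0: subtract 2×row3 = (1, 0, 0, 0, 0)
  row 1: subtract 1×row3 = (0, 1, 0, 0, 0)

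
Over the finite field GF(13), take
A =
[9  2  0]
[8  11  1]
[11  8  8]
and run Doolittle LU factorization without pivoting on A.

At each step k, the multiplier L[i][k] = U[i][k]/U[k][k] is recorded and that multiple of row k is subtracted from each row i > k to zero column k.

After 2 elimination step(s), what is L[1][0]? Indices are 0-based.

L[1][0] = 11

k=0: U[0][0]=9
  eliminate (1,0): mult=11, new row 1: (0, 2, 1); set L[1][0]=11
  eliminate (2,0): mult=7, new row 2: (0, 7, 8); set L[2][0]=7
k=1: U[1][1]=2
  eliminate (2,1): mult=10, new row 2: (0, 0, 11); set L[2][1]=10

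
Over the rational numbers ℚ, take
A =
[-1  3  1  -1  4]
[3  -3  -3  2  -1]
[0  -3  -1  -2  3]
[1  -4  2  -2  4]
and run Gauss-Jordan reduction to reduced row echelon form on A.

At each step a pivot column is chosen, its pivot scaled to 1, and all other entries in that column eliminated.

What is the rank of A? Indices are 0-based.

rank = 4

step 1: normalize row 0 (÷-1) = (1, -3, -1, 1, -4)
  row 1: subtract 3×row0 = (0, 6, 0, -1, 11)
  row 3: subtract 1×row0 = (0, -1, 3, -3, 8)
step 2: normalize row 1 (÷6) = (0, 1, 0, -1/6, 11/6)
  row 0: subtract -3×row1 = (1, 0, -1, 1/2, 3/2)
  row 2: subtract -3×row1 = (0, 0, -1, -5/2, 17/2)
  row 3: subtract -1×row1 = (0, 0, 3, -19/6, 59/6)
step 3: normalize row 2 (÷-1) = (0, 0, 1, 5/2, -17/2)
  row 0: subtract -1×row2 = (1, 0, 0, 3, -7)
  row 3: subtract 3×row2 = (0, 0, 0, -32/3, 106/3)
step 4: normalize row 3 (÷-32/3) = (0, 0, 0, 1, -53/16)
  row 0: subtract 3×row3 = (1, 0, 0, 0, 47/16)
  row 1: subtract -1/6×row3 = (0, 1, 0, 0, 41/32)
  row 2: subtract 5/2×row3 = (0, 0, 1, 0, -7/32)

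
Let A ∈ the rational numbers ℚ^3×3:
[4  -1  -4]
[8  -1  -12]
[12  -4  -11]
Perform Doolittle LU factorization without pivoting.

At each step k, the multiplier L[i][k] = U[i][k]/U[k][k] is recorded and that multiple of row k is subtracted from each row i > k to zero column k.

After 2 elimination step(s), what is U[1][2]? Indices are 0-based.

U[1][2] = -4

k=0: U[0][0]=4
  eliminate (1,0): mult=2, new row 1: (0, 1, -4); set L[1][0]=2
  eliminate (2,0): mult=3, new row 2: (0, -1, 1); set L[2][0]=3
k=1: U[1][1]=1
  eliminate (2,1): mult=-1, new row 2: (0, 0, -3); set L[2][1]=-1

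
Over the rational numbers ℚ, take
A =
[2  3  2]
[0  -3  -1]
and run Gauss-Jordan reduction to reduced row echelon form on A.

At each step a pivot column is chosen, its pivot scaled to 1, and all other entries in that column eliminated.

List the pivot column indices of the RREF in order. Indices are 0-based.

pivot columns: 0, 1

step 1: normalize row 0 (÷2) = (1, 3/2, 1)
step 2: normalize row 1 (÷-3) = (0, 1, 1/3)
  row 0: subtract 3/2×row1 = (1, 0, 1/2)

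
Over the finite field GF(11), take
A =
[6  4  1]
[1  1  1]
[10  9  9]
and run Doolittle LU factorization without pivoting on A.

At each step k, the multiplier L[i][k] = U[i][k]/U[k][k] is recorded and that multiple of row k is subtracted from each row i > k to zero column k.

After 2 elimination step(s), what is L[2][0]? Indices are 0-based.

L[2][0] = 9

k=0: U[0][0]=6
  eliminate (1,0): mult=2, new row 1: (0, 4, 10); set L[1][0]=2
  eliminate (2,0): mult=9, new row 2: (0, 6, 0); set L[2][0]=9
k=1: U[1][1]=4
  eliminate (2,1): mult=7, new row 2: (0, 0, 7); set L[2][1]=7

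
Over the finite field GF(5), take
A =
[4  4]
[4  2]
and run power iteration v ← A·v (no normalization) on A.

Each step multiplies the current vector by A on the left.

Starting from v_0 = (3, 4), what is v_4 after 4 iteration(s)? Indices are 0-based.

v_4 = (2, 3)

v_0 = (3, 4).
v_1 = A·v_0 = (3, 0).
v_2 = A·v_1 = (2, 2).
v_3 = A·v_2 = (1, 2).
v_4 = A·v_3 = (2, 3).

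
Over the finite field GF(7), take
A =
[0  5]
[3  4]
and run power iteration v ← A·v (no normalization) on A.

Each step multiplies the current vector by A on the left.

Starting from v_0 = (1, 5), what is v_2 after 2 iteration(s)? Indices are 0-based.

v_2 = (3, 6)

v_0 = (1, 5).
v_1 = A·v_0 = (4, 2).
v_2 = A·v_1 = (3, 6).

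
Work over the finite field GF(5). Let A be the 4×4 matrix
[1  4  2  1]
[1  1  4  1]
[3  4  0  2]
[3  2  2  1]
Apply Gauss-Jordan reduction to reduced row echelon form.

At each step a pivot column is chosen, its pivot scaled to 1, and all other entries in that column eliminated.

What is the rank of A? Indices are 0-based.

[1] R0 /= 1  ⇒  (1, 4, 2, 1)
     R1 -= 1·R0  ⇒  (0, 2, 2, 0)
     R2 -= 3·R0  ⇒  (0, 2, 4, 4)
     R3 -= 3·R0  ⇒  (0, 0, 1, 3)
[2] R1 /= 2  ⇒  (0, 1, 1, 0)
     R0 -= 4·R1  ⇒  (1, 0, 3, 1)
     R2 -= 2·R1  ⇒  (0, 0, 2, 4)
[3] R2 /= 2  ⇒  (0, 0, 1, 2)
     R0 -= 3·R2  ⇒  (1, 0, 0, 0)
     R1 -= 1·R2  ⇒  (0, 1, 0, 3)
     R3 -= 1·R2  ⇒  (0, 0, 0, 1)
[4] R3 /= 1  ⇒  (0, 0, 0, 1)
     R1 -= 3·R3  ⇒  (0, 1, 0, 0)
     R2 -= 2·R3  ⇒  (0, 0, 1, 0)

rank = 4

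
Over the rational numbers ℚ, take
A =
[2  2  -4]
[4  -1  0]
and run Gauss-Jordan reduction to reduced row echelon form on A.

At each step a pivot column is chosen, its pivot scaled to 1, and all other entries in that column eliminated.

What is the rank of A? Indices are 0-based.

[1] R0 /= 2  ⇒  (1, 1, -2)
     R1 -= 4·R0  ⇒  (0, -5, 8)
[2] R1 /= -5  ⇒  (0, 1, -8/5)
     R0 -= 1·R1  ⇒  (1, 0, -2/5)

rank = 2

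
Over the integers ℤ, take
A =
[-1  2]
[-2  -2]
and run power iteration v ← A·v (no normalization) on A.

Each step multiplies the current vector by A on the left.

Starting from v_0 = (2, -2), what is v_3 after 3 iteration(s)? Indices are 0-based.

v_0 = (2, -2).
v_1 = A·v_0 = (-6, 0).
v_2 = A·v_1 = (6, 12).
v_3 = A·v_2 = (18, -36).

v_3 = (18, -36)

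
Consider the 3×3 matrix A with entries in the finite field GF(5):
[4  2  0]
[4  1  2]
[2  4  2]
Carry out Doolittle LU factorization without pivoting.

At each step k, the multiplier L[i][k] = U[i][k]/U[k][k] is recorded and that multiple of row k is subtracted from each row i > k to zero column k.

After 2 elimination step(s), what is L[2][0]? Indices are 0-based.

L[2][0] = 3

Step 1: pivot at (0,0) is 4.
  row1 ← row1 − (1)·row0  ⇒  L[1][0]=1, U row1=(0, 4, 2)
  row2 ← row2 − (3)·row0  ⇒  L[2][0]=3, U row2=(0, 3, 2)
Step 2: pivot at (1,1) is 4.
  row2 ← row2 − (2)·row1  ⇒  L[2][1]=2, U row2=(0, 0, 3)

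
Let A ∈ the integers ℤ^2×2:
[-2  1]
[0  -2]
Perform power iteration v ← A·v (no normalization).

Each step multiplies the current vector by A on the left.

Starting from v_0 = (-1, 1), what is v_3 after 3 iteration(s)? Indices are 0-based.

v_0 = (-1, 1).
v_1 = A·v_0 = (3, -2).
v_2 = A·v_1 = (-8, 4).
v_3 = A·v_2 = (20, -8).

v_3 = (20, -8)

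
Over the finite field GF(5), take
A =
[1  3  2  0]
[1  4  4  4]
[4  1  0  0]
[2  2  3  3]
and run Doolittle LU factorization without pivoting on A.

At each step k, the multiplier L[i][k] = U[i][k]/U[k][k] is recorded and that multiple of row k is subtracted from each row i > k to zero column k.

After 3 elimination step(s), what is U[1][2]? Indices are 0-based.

Step 1: pivot at (0,0) is 1.
  row1 ← row1 − (1)·row0  ⇒  L[1][0]=1, U row1=(0, 1, 2, 4)
  row2 ← row2 − (4)·row0  ⇒  L[2][0]=4, U row2=(0, 4, 2, 0)
  row3 ← row3 − (2)·row0  ⇒  L[3][0]=2, U row3=(0, 1, 4, 3)
Step 2: pivot at (1,1) is 1.
  row2 ← row2 − (4)·row1  ⇒  L[2][1]=4, U row2=(0, 0, 4, 4)
  row3 ← row3 − (1)·row1  ⇒  L[3][1]=1, U row3=(0, 0, 2, 4)
Step 3: pivot at (2,2) is 4.
  row3 ← row3 − (3)·row2  ⇒  L[3][2]=3, U row3=(0, 0, 0, 2)

U[1][2] = 2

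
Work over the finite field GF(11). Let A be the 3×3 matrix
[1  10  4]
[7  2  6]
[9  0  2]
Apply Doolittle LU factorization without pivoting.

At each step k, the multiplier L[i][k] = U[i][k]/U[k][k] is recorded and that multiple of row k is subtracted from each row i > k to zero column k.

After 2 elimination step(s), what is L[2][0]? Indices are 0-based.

k=0: U[0][0]=1
  eliminate (1,0): mult=7, new row 1: (0, 9, 0); set L[1][0]=7
  eliminate (2,0): mult=9, new row 2: (0, 9, 10); set L[2][0]=9
k=1: U[1][1]=9
  eliminate (2,1): mult=1, new row 2: (0, 0, 10); set L[2][1]=1

L[2][0] = 9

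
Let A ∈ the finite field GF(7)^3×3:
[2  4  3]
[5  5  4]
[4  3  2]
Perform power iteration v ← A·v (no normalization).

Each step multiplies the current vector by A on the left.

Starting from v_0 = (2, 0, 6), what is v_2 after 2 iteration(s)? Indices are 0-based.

v_2 = (2, 3, 6)

v_0 = (2, 0, 6).
v_1 = A·v_0 = (1, 6, 6).
v_2 = A·v_1 = (2, 3, 6).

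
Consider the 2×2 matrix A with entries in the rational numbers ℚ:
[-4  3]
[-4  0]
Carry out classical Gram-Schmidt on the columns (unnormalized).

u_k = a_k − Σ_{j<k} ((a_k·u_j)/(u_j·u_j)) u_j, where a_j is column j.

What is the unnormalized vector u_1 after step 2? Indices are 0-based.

Step 1: u_0 = a_0 = (-4, -4).
Step 2: u_1 = a_1 − (-3/8)·u_0 = (3/2, -3/2).

u_1 = (3/2, -3/2)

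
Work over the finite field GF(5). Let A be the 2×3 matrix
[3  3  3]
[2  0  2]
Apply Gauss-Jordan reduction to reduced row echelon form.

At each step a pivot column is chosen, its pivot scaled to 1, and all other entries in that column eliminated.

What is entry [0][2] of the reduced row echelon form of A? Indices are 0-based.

M[0][2] = 1

pivot(0,0)=3: scale R0 → (1, 1, 1)
  clear (1,0): R1 −= (2)R0 → (0, 3, 0)
pivot(1,1)=3: scale R1 → (0, 1, 0)
  clear (0,1): R0 −= (1)R1 → (1, 0, 1)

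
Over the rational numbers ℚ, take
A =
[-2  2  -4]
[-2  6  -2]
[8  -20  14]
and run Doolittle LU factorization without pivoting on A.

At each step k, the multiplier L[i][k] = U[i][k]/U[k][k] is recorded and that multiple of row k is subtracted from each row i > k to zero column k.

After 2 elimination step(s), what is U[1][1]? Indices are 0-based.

U[1][1] = 4

[col 0] pivot -2
  R1 -= 1*R0 → (0, 4, 2)  (L[1][0] := 1)
  R2 -= -4*R0 → (0, -12, -2)  (L[2][0] := -4)
[col 1] pivot 4
  R2 -= -3*R1 → (0, 0, 4)  (L[2][1] := -3)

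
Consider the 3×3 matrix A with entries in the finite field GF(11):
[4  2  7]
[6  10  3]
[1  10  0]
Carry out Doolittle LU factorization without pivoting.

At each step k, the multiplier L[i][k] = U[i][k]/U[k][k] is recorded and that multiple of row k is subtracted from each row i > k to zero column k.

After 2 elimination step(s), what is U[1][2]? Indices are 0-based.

k=0: U[0][0]=4
  eliminate (1,0): mult=7, new row 1: (0, 7, 9); set L[1][0]=7
  eliminate (2,0): mult=3, new row 2: (0, 4, 1); set L[2][0]=3
k=1: U[1][1]=7
  eliminate (2,1): mult=10, new row 2: (0, 0, 10); set L[2][1]=10

U[1][2] = 9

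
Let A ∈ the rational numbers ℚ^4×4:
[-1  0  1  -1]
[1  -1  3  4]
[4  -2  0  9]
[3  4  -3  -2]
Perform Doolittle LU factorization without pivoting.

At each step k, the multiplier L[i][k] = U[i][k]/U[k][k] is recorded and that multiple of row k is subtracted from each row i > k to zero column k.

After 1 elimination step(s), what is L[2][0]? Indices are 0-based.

L[2][0] = -4

k=0: U[0][0]=-1
  eliminate (1,0): mult=-1, new row 1: (0, -1, 4, 3); set L[1][0]=-1
  eliminate (2,0): mult=-4, new row 2: (0, -2, 4, 5); set L[2][0]=-4
  eliminate (3,0): mult=-3, new row 3: (0, 4, 0, -5); set L[3][0]=-3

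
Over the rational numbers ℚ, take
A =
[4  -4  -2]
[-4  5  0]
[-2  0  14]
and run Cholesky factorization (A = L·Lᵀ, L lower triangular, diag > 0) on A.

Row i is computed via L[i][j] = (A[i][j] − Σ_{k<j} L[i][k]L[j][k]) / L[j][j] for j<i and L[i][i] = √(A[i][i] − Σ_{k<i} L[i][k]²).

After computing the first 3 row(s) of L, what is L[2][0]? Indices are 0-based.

Step 1: L[0][0] = √(4) = 2.
  L[1][0] = (-4) / L[0][0] = -2.
Step 2: L[1][1] = √(1) = 1.
  L[2][0] = (-2) / L[0][0] = -1.
  L[2][1] = (-2) / L[1][1] = -2.
Step 3: L[2][2] = √(9) = 3.

L[2][0] = -1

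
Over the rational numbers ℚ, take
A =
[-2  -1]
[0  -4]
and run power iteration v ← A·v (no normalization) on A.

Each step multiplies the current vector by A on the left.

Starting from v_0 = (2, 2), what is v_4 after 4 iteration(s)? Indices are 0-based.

v_4 = (272, 512)

v_0 = (2, 2).
v_1 = A·v_0 = (-6, -8).
v_2 = A·v_1 = (20, 32).
v_3 = A·v_2 = (-72, -128).
v_4 = A·v_3 = (272, 512).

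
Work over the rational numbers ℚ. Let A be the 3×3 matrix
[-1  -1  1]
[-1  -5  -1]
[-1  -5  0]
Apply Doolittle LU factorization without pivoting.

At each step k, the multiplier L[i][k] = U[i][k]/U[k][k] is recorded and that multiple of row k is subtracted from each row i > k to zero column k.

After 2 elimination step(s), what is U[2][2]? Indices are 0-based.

U[2][2] = 1

Step 1: pivot at (0,0) is -1.
  row1 ← row1 − (1)·row0  ⇒  L[1][0]=1, U row1=(0, -4, -2)
  row2 ← row2 − (1)·row0  ⇒  L[2][0]=1, U row2=(0, -4, -1)
Step 2: pivot at (1,1) is -4.
  row2 ← row2 − (1)·row1  ⇒  L[2][1]=1, U row2=(0, 0, 1)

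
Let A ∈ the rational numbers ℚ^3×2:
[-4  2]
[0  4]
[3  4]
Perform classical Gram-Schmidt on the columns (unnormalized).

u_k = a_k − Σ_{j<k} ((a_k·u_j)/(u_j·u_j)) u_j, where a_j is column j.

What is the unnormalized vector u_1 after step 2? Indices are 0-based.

Step 1: u_0 = a_0 = (-4, 0, 3).
Step 2: u_1 = a_1 − (4/25)·u_0 = (66/25, 4, 88/25).

u_1 = (66/25, 4, 88/25)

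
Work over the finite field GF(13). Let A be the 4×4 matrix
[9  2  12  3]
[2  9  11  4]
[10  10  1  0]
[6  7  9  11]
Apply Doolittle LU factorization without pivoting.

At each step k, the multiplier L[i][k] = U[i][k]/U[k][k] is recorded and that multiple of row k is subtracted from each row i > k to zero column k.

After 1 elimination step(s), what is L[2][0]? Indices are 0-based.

k=0: U[0][0]=9
  eliminate (1,0): mult=6, new row 1: (0, 10, 4, 12); set L[1][0]=6
  eliminate (2,0): mult=4, new row 2: (0, 2, 5, 1); set L[2][0]=4
  eliminate (3,0): mult=5, new row 3: (0, 10, 1, 9); set L[3][0]=5

L[2][0] = 4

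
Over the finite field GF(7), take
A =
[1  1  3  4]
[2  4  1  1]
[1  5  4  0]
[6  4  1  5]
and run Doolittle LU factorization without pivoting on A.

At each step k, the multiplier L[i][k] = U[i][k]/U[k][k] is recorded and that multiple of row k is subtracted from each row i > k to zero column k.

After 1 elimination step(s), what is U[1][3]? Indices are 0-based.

U[1][3] = 0

[col 0] pivot 1
  R1 -= 2*R0 → (0, 2, 2, 0)  (L[1][0] := 2)
  R2 -= 1*R0 → (0, 4, 1, 3)  (L[2][0] := 1)
  R3 -= 6*R0 → (0, 5, 4, 2)  (L[3][0] := 6)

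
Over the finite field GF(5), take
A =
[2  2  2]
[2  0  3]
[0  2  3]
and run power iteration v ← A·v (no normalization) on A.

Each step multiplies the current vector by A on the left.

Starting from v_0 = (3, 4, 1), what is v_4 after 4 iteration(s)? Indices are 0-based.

v_0 = (3, 4, 1).
v_1 = A·v_0 = (1, 4, 1).
v_2 = A·v_1 = (2, 0, 1).
v_3 = A·v_2 = (1, 2, 3).
v_4 = A·v_3 = (2, 1, 3).

v_4 = (2, 1, 3)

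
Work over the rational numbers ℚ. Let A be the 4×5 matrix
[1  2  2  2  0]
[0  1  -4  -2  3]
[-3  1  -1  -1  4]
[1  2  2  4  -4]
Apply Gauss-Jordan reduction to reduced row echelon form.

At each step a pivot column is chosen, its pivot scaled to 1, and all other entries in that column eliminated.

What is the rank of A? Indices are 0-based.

[1] R0 /= 1  ⇒  (1, 2, 2, 2, 0)
     R2 -= -3·R0  ⇒  (0, 7, 5, 5, 4)
     R3 -= 1·R0  ⇒  (0, 0, 0, 2, -4)
[2] R1 /= 1  ⇒  (0, 1, -4, -2, 3)
     R0 -= 2·R1  ⇒  (1, 0, 10, 6, -6)
     R2 -= 7·R1  ⇒  (0, 0, 33, 19, -17)
[3] R2 /= 33  ⇒  (0, 0, 1, 19/33, -17/33)
     R0 -= 10·R2  ⇒  (1, 0, 0, 8/33, -28/33)
     R1 -= -4·R2  ⇒  (0, 1, 0, 10/33, 31/33)
[4] R3 /= 2  ⇒  (0, 0, 0, 1, -2)
     R0 -= 8/33·R3  ⇒  (1, 0, 0, 0, -4/11)
     R1 -= 10/33·R3  ⇒  (0, 1, 0, 0, 17/11)
     R2 -= 19/33·R3  ⇒  (0, 0, 1, 0, 7/11)

rank = 4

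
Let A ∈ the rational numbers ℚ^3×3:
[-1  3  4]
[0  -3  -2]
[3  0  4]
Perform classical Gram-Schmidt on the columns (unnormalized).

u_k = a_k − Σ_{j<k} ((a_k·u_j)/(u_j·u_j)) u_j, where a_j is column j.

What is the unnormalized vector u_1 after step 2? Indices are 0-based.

Step 1: u_0 = a_0 = (-1, 0, 3).
Step 2: u_1 = a_1 − (-3/10)·u_0 = (27/10, -3, 9/10).

u_1 = (27/10, -3, 9/10)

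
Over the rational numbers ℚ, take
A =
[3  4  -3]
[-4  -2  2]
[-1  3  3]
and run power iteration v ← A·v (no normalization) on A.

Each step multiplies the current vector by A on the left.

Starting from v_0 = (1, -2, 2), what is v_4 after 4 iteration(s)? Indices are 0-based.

v_0 = (1, -2, 2).
v_1 = A·v_0 = (-11, 4, -1).
v_2 = A·v_1 = (-14, 34, 20).
v_3 = A·v_2 = (34, 28, 176).
v_4 = A·v_3 = (-314, 160, 578).

v_4 = (-314, 160, 578)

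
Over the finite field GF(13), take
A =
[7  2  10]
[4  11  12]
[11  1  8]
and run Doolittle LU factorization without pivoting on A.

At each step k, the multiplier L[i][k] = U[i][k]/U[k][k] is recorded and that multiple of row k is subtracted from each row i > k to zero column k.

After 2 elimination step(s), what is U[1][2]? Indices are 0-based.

Step 1: pivot at (0,0) is 7.
  row1 ← row1 − (8)·row0  ⇒  L[1][0]=8, U row1=(0, 8, 10)
  row2 ← row2 − (9)·row0  ⇒  L[2][0]=9, U row2=(0, 9, 9)
Step 2: pivot at (1,1) is 8.
  row2 ← row2 − (6)·row1  ⇒  L[2][1]=6, U row2=(0, 0, 1)

U[1][2] = 10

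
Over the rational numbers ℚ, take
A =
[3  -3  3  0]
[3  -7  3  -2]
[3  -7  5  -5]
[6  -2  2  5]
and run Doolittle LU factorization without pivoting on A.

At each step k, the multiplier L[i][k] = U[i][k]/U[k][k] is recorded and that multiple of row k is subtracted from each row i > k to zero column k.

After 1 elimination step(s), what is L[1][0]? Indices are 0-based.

L[1][0] = 1

k=0: U[0][0]=3
  eliminate (1,0): mult=1, new row 1: (0, -4, 0, -2); set L[1][0]=1
  eliminate (2,0): mult=1, new row 2: (0, -4, 2, -5); set L[2][0]=1
  eliminate (3,0): mult=2, new row 3: (0, 4, -4, 5); set L[3][0]=2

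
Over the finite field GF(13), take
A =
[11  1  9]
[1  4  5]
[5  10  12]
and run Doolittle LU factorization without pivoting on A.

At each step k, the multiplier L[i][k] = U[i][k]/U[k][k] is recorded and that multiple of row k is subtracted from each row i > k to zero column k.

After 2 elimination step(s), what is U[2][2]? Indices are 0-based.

U[2][2] = 11

[col 0] pivot 11
  R1 -= 6*R0 → (0, 11, 3)  (L[1][0] := 6)
  R2 -= 4*R0 → (0, 6, 2)  (L[2][0] := 4)
[col 1] pivot 11
  R2 -= 10*R1 → (0, 0, 11)  (L[2][1] := 10)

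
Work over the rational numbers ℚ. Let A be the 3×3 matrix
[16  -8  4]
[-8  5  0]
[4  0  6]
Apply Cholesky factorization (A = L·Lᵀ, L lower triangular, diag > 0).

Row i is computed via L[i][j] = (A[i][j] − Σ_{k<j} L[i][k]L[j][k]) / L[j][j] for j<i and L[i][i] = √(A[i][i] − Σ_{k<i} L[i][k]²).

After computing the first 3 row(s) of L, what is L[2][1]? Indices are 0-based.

Step 1: L[0][0] = √(16) = 4.
  L[1][0] = (-8) / L[0][0] = -2.
Step 2: L[1][1] = √(1) = 1.
  L[2][0] = (4) / L[0][0] = 1.
  L[2][1] = (2) / L[1][1] = 2.
Step 3: L[2][2] = √(1) = 1.

L[2][1] = 2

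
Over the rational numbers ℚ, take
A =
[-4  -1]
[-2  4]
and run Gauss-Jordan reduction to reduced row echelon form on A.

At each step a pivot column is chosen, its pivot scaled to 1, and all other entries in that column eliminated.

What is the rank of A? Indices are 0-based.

rank = 2

pivot(0,0)=-4: scale R0 → (1, 1/4)
  clear (1,0): R1 −= (-2)R0 → (0, 9/2)
pivot(1,1)=9/2: scale R1 → (0, 1)
  clear (0,1): R0 −= (1/4)R1 → (1, 0)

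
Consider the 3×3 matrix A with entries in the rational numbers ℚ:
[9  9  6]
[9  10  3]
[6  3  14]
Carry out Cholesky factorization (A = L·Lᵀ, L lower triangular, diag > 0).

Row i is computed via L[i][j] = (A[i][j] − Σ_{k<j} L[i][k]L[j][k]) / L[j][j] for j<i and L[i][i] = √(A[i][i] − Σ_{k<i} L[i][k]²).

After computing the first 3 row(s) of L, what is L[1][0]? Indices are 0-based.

Step 1: L[0][0] = √(9) = 3.
  L[1][0] = (9) / L[0][0] = 3.
Step 2: L[1][1] = √(1) = 1.
  L[2][0] = (6) / L[0][0] = 2.
  L[2][1] = (-3) / L[1][1] = -3.
Step 3: L[2][2] = √(1) = 1.

L[1][0] = 3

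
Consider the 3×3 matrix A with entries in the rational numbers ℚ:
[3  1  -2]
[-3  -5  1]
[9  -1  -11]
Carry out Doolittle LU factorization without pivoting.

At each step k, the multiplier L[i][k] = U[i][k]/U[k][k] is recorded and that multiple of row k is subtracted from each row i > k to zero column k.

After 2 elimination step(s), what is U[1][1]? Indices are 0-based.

Step 1: pivot at (0,0) is 3.
  row1 ← row1 − (-1)·row0  ⇒  L[1][0]=-1, U row1=(0, -4, -1)
  row2 ← row2 − (3)·row0  ⇒  L[2][0]=3, U row2=(0, -4, -5)
Step 2: pivot at (1,1) is -4.
  row2 ← row2 − (1)·row1  ⇒  L[2][1]=1, U row2=(0, 0, -4)

U[1][1] = -4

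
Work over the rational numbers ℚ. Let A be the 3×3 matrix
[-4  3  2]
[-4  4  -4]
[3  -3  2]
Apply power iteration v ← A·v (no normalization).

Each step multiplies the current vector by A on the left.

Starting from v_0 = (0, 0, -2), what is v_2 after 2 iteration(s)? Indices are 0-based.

v_0 = (0, 0, -2).
v_1 = A·v_0 = (-4, 8, -4).
v_2 = A·v_1 = (32, 64, -44).

v_2 = (32, 64, -44)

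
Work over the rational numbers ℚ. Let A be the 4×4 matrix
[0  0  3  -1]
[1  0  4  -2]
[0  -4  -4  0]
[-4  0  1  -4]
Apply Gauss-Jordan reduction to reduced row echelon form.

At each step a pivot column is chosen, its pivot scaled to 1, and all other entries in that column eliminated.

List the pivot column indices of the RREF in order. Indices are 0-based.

pivot columns: 0, 1, 2, 3

[1] R0 <-> R1
[1] R0 /= 1  ⇒  (1, 0, 4, -2)
     R3 -= -4·R0  ⇒  (0, 0, 17, -12)
[2] R1 <-> R2
[2] R1 /= -4  ⇒  (0, 1, 1, 0)
[3] R2 /= 3  ⇒  (0, 0, 1, -1/3)
     R0 -= 4·R2  ⇒  (1, 0, 0, -2/3)
     R1 -= 1·R2  ⇒  (0, 1, 0, 1/3)
     R3 -= 17·R2  ⇒  (0, 0, 0, -19/3)
[4] R3 /= -19/3  ⇒  (0, 0, 0, 1)
     R0 -= -2/3·R3  ⇒  (1, 0, 0, 0)
     R1 -= 1/3·R3  ⇒  (0, 1, 0, 0)
     R2 -= -1/3·R3  ⇒  (0, 0, 1, 0)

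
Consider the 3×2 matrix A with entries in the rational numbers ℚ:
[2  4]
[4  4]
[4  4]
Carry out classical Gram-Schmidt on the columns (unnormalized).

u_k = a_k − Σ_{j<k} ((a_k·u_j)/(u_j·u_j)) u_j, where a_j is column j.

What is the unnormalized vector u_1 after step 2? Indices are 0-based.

Step 1: u_0 = a_0 = (2, 4, 4).
Step 2: u_1 = a_1 − (10/9)·u_0 = (16/9, -4/9, -4/9).

u_1 = (16/9, -4/9, -4/9)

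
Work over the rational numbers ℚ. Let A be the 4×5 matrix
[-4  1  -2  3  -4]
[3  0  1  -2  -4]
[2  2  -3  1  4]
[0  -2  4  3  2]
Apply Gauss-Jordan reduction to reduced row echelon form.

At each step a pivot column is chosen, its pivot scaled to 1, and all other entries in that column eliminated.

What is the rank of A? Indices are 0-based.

step 1: normalize row 0 (÷-4) = (1, -1/4, 1/2, -3/4, 1)
  row 1: subtract 3×row0 = (0, 3/4, -1/2, 1/4, -7)
  row 2: subtract 2×row0 = (0, 5/2, -4, 5/2, 2)
step 2: normalize row 1 (÷3/4) = (0, 1, -2/3, 1/3, -28/3)
  row 0: subtract -1/4×row1 = (1, 0, 1/3, -2/3, -4/3)
  row 2: subtract 5/2×row1 = (0, 0, -7/3, 5/3, 76/3)
  row 3: subtract -2×row1 = (0, 0, 8/3, 11/3, -50/3)
step 3: normalize row 2 (÷-7/3) = (0, 0, 1, -5/7, -76/7)
  row 0: subtract 1/3×row2 = (1, 0, 0, -3/7, 16/7)
  row 1: subtract -2/3×row2 = (0, 1, 0, -1/7, -116/7)
  row 3: subtract 8/3×row2 = (0, 0, 0, 39/7, 86/7)
step 4: normalize row 3 (÷39/7) = (0, 0, 0, 1, 86/39)
  row 0: subtract -3/7×row3 = (1, 0, 0, 0, 42/13)
  row 1: subtract -1/7×row3 = (0, 1, 0, 0, -634/39)
  row 2: subtract -5/7×row3 = (0, 0, 1, 0, -362/39)

rank = 4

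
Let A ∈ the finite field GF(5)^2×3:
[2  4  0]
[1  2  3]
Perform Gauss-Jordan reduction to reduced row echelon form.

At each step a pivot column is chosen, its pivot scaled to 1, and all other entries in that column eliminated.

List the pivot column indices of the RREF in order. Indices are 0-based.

step 1: normalize row 0 (÷2) = (1, 2, 0)
  row 1: subtract 1×row0 = (0, 0, 3)
skip col 1 (zero from row 1)
step 2: normalize row 1 (÷3) = (0, 0, 1)

pivot columns: 0, 2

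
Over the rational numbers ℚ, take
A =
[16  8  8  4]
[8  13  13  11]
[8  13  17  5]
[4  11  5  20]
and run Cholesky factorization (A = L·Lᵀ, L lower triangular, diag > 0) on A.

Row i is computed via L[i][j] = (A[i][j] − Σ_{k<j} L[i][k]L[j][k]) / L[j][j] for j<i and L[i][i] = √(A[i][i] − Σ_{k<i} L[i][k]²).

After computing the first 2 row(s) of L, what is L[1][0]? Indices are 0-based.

Step 1: L[0][0] = √(16) = 4.
  L[1][0] = (8) / L[0][0] = 2.
Step 2: L[1][1] = √(9) = 3.

L[1][0] = 2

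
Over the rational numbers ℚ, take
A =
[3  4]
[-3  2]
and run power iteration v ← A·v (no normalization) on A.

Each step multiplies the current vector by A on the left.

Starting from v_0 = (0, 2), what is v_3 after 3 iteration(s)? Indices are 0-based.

v_0 = (0, 2).
v_1 = A·v_0 = (8, 4).
v_2 = A·v_1 = (40, -16).
v_3 = A·v_2 = (56, -152).

v_3 = (56, -152)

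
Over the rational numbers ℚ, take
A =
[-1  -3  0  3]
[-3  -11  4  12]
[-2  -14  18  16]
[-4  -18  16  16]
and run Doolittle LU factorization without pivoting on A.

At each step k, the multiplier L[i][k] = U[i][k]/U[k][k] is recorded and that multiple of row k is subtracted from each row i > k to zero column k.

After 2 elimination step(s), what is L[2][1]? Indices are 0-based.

L[2][1] = 4

[col 0] pivot -1
  R1 -= 3*R0 → (0, -2, 4, 3)  (L[1][0] := 3)
  R2 -= 2*R0 → (0, -8, 18, 10)  (L[2][0] := 2)
  R3 -= 4*R0 → (0, -6, 16, 4)  (L[3][0] := 4)
[col 1] pivot -2
  R2 -= 4*R1 → (0, 0, 2, -2)  (L[2][1] := 4)
  R3 -= 3*R1 → (0, 0, 4, -5)  (L[3][1] := 3)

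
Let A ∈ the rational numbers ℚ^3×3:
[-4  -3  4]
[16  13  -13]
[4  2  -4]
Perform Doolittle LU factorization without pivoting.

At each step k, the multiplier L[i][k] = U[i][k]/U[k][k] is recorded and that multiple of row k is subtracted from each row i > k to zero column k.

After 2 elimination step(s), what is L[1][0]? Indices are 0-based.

Step 1: pivot at (0,0) is -4.
  row1 ← row1 − (-4)·row0  ⇒  L[1][0]=-4, U row1=(0, 1, 3)
  row2 ← row2 − (-1)·row0  ⇒  L[2][0]=-1, U row2=(0, -1, 0)
Step 2: pivot at (1,1) is 1.
  row2 ← row2 − (-1)·row1  ⇒  L[2][1]=-1, U row2=(0, 0, 3)

L[1][0] = -4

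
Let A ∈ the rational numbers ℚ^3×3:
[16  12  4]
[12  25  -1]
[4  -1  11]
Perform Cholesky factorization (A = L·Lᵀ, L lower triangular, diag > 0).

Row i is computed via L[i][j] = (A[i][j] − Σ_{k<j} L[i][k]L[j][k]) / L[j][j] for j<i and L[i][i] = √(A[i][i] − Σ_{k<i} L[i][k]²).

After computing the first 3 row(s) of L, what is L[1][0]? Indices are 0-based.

L[1][0] = 3

Step 1: L[0][0] = √(16) = 4.
  L[1][0] = (12) / L[0][0] = 3.
Step 2: L[1][1] = √(16) = 4.
  L[2][0] = (4) / L[0][0] = 1.
  L[2][1] = (-4) / L[1][1] = -1.
Step 3: L[2][2] = √(9) = 3.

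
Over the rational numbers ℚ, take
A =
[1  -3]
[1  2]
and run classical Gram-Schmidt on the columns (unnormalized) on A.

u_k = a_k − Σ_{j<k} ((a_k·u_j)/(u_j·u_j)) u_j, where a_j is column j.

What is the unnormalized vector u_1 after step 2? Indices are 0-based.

Step 1: u_0 = a_0 = (1, 1).
Step 2: u_1 = a_1 − (-1/2)·u_0 = (-5/2, 5/2).

u_1 = (-5/2, 5/2)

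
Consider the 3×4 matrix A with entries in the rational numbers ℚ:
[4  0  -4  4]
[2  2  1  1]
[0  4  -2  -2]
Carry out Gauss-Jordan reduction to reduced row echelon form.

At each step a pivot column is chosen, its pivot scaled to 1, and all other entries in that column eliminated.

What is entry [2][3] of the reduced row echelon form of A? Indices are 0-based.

step 1: normalize row 0 (÷4) = (1, 0, -1, 1)
  row 1: subtract 2×row0 = (0, 2, 3, -1)
step 2: normalize row 1 (÷2) = (0, 1, 3/2, -1/2)
  row 2: subtract 4×row1 = (0, 0, -8, 0)
step 3: normalize row 2 (÷-8) = (0, 0, 1, 0)
  row 0: subtract -1×row2 = (1, 0, 0, 1)
  row 1: subtract 3/2×row2 = (0, 1, 0, -1/2)

M[2][3] = 0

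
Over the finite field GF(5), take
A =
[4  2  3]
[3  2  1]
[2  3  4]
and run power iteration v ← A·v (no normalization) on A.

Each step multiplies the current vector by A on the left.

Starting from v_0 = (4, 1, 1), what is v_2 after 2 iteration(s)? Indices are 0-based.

v_0 = (4, 1, 1).
v_1 = A·v_0 = (1, 0, 0).
v_2 = A·v_1 = (4, 3, 2).

v_2 = (4, 3, 2)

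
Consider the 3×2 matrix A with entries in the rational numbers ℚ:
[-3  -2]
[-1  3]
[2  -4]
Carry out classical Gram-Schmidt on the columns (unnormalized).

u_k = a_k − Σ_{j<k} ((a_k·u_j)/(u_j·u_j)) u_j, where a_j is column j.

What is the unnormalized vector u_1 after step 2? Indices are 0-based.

u_1 = (-43/14, 37/14, -23/7)

Step 1: u_0 = a_0 = (-3, -1, 2).
Step 2: u_1 = a_1 − (-5/14)·u_0 = (-43/14, 37/14, -23/7).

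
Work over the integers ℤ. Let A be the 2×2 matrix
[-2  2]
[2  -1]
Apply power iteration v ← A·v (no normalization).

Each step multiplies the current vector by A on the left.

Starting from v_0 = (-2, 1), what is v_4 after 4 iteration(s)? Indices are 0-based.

v_0 = (-2, 1).
v_1 = A·v_0 = (6, -5).
v_2 = A·v_1 = (-22, 17).
v_3 = A·v_2 = (78, -61).
v_4 = A·v_3 = (-278, 217).

v_4 = (-278, 217)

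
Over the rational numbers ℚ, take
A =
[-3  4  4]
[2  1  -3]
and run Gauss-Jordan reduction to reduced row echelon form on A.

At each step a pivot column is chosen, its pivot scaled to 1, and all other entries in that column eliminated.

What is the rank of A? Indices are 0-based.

pivot(0,0)=-3: scale R0 → (1, -4/3, -4/3)
  clear (1,0): R1 −= (2)R0 → (0, 11/3, -1/3)
pivot(1,1)=11/3: scale R1 → (0, 1, -1/11)
  clear (0,1): R0 −= (-4/3)R1 → (1, 0, -16/11)

rank = 2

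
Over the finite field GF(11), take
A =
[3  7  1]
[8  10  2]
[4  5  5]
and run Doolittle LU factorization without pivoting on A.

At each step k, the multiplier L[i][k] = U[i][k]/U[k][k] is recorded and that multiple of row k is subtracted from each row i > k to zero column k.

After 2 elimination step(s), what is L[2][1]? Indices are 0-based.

L[2][1] = 6

Step 1: pivot at (0,0) is 3.
  row1 ← row1 − (10)·row0  ⇒  L[1][0]=10, U row1=(0, 6, 3)
  row2 ← row2 − (5)·row0  ⇒  L[2][0]=5, U row2=(0, 3, 0)
Step 2: pivot at (1,1) is 6.
  row2 ← row2 − (6)·row1  ⇒  L[2][1]=6, U row2=(0, 0, 4)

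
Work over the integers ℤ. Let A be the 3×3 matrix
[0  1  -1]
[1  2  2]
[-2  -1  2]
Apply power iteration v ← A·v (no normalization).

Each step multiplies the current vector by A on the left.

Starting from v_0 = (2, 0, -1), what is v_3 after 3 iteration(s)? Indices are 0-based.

v_3 = (3, -44, -29)

v_0 = (2, 0, -1).
v_1 = A·v_0 = (1, 0, -6).
v_2 = A·v_1 = (6, -11, -14).
v_3 = A·v_2 = (3, -44, -29).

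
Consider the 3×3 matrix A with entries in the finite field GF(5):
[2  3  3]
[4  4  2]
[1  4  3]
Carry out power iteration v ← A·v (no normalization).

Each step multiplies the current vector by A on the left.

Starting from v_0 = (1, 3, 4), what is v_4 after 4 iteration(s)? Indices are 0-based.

v_0 = (1, 3, 4).
v_1 = A·v_0 = (3, 4, 0).
v_2 = A·v_1 = (3, 3, 4).
v_3 = A·v_2 = (2, 2, 2).
v_4 = A·v_3 = (1, 0, 1).

v_4 = (1, 0, 1)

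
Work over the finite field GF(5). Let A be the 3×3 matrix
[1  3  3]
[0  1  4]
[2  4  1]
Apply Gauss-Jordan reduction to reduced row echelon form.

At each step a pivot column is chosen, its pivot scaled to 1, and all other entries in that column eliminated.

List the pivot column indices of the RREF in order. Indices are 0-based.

pivot(0,0)=1: scale R0 → (1, 3, 3)
  clear (2,0): R2 −= (2)R0 → (0, 3, 0)
pivot(1,1)=1: scale R1 → (0, 1, 4)
  clear (0,1): R0 −= (3)R1 → (1, 0, 1)
  clear (2,1): R2 −= (3)R1 → (0, 0, 3)
pivot(2,2)=3: scale R2 → (0, 0, 1)
  clear (0,2): R0 −= (1)R2 → (1, 0, 0)
  clear (1,2): R1 −= (4)R2 → (0, 1, 0)

pivot columns: 0, 1, 2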